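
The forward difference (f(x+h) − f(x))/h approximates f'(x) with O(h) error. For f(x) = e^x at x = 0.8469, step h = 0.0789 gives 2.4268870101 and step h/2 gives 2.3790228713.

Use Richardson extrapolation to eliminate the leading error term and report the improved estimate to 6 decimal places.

2.331159

Order 1 gives 2^r = 2 and 2^r − 1 = 1.
Weighted: 4.7580457426 − 2.4268870101 = 2.3311587325
Denominator 2 − 1 = 1.
So the Richardson estimate is 2.3311587325.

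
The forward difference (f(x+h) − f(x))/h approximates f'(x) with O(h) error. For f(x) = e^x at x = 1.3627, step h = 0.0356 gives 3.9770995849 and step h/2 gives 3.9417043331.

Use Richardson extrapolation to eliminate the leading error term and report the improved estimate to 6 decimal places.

Order 1 gives 2^r = 2 and 2^r − 1 = 1.
2 × 3.9417043331 − 3.9770995849 = 3.9063090813
R = 3.9063090813/1 = 3.9063090813
Correction |R − A(h/2)| = 3.540e-02; gap |A(h/2) − A(h)| = 3.540e-02.

3.906309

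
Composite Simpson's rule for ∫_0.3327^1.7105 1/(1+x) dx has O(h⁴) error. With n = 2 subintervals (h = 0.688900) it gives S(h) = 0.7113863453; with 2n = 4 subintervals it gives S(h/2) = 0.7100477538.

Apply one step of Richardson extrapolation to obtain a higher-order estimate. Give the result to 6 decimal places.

With r = 4 the leading error scales as h^4, so the weight is 2^4 = 16.
Difference of the inputs: 0.7100477538 − 0.7113863453 = -0.0013385915
Correction (A(h/2) − A(h))/(16 − 1) = (-0.0013385915)/15 = -0.0000892394
R = A(h/2) + (A(h/2) − A(h))/15 = 0.7100477538 − 0.0000892394 = 0.7099585144
Correction |R − A(h/2)| = 8.924e-05; gap |A(h/2) − A(h)| = 1.339e-03.

0.709959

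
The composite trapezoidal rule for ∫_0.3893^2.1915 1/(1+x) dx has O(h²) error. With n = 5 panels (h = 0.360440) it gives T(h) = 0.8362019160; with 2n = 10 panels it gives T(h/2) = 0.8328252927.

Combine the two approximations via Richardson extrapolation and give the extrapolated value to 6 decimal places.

Method order is 2; weight 2^2 = 4.
4*0.8328252927 − 0.8362019160 = 2.4950992548
R = 2.4950992548/3 = 0.8316997516

0.831700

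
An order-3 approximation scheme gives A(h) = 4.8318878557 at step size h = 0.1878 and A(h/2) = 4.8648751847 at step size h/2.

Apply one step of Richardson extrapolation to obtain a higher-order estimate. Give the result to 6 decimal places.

Error is O(h^3); halving h shrinks it by 2^3 = 8.
2^3 × A(h/2) = 38.9190014776; minus A(h) gives 34.0871136219.
Denominator 8 − 1 = 7.
34.0871136219 ÷ 7 = 4.8695876603
Gap between inputs: 3.299e-02; correction applied: +0.0047124756.

4.869588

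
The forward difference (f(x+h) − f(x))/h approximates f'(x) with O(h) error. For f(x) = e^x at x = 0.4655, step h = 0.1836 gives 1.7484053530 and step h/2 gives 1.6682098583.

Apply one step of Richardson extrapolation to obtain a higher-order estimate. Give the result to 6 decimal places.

1.588014

r = 1: numerator weight 2, denominator 1.
Top: 2(1.6682098583) − (1.7484053530) = 1.5880143636
Divide by 2^1 − 1 = 1.
R = 1.5880143636/1 = 1.5880143636
Gap between inputs: 8.020e-02; correction applied: −0.0801954947.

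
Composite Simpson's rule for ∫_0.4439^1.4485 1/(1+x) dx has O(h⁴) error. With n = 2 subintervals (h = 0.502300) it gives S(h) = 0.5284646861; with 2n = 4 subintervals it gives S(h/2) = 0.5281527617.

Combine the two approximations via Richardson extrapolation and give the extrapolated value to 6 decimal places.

0.528132

Method order is 4; weight 2^4 = 16.
Difference of the inputs: 0.5281527617 − 0.5284646861 = -0.0003119244
Divide by 2^4 − 1 = 15: (-0.0003119244)/15 = -0.0000207950
R = A(h/2) + (A(h/2) − A(h))/15 = 0.5281527617 − 0.0000207950 = 0.5281319667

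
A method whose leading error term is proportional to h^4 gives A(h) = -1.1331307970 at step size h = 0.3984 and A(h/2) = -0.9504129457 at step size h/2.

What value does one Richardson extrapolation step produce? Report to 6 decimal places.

-0.938232

Leading term ∝ h^4; use weight 16 = 2^4.
Top: 16(-0.9504129457) − (-1.1331307970) = -14.0734763342
Extrapolated: (-14.0734763342) / 15 = -0.9382317556
Correction |R − A(h/2)| = 1.218e-02; gap |A(h/2) − A(h)| = 1.827e-01.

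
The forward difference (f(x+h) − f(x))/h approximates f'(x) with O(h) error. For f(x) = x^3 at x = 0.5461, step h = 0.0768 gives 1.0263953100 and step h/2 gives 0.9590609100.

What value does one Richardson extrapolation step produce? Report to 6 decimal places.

0.891727

Error is O(h^1); halving h shrinks it by 2^1 = 2.
Weighted: 1.9181218200 − 1.0263953100 = 0.8917265100
0.8917265100 ÷ 1 = 0.8917265100
Correction |R − A(h/2)| = 6.733e-02; gap |A(h/2) − A(h)| = 6.733e-02.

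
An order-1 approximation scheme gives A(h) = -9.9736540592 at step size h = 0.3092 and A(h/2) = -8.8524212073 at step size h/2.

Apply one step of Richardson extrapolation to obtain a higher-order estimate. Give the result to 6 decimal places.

-7.731188

r = 1: numerator weight 2, denominator 1.
2*(-8.8524212073) = -17.7048424146; (-17.7048424146) − (-9.9736540592) = -7.7311883554
Divide by 2^1 − 1 = 1.
R = (-7.7311883554)/1 = -7.7311883554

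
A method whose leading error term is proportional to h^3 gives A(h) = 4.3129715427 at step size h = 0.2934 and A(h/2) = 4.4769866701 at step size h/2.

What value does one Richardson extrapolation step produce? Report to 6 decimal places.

With r = 3 the leading error scales as h^3, so the weight is 2^3 = 8.
A(h/2) − A(h) = 4.4769866701 − 4.3129715427 = 0.1640151274
Correction (A(h/2) − A(h))/(8 − 1) = 0.1640151274/7 = 0.0234307325
R = 4.4769866701 + 0.0234307325 = 4.5004174026

4.500417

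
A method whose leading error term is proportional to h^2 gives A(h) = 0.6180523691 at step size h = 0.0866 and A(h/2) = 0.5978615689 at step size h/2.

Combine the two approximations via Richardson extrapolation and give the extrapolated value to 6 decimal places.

0.591131

Method order is 2; weight 2^2 = 4.
4·0.5978615689 = 2.3914462756; subtract 0.6180523691 → 1.7733939065
(4·0.5978615689 − 0.6180523691)/(4 − 1) = 0.5911313022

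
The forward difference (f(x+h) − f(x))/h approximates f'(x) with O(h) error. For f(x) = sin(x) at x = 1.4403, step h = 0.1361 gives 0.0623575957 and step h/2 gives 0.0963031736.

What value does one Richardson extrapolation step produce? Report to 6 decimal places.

r = 1, so 2^r = 2.
2^1 × A(h/2) = 0.1926063472; minus A(h) gives 0.1302487515.
Extrapolated: 0.1302487515 / 1 = 0.1302487515
Shift from A(h/2): +0.0339455779.

0.130249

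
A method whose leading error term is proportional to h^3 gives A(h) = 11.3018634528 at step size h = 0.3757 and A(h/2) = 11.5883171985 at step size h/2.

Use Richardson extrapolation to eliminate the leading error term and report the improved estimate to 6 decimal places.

r = 3, so 2^r = 8.
8 × 11.5883171985 − 11.3018634528 = 81.4046741352
(8 × 11.5883171985 − 11.3018634528)/(8 − 1) = 11.6292391622

11.629239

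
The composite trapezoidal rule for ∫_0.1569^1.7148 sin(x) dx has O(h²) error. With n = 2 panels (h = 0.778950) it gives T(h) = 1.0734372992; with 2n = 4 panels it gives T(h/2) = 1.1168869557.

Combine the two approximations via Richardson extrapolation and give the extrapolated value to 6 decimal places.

Error is O(h^2); halving h shrinks it by 2^2 = 4.
4·1.1168869557 = 4.4675478228; 4.4675478228 − 1.0734372992 = 3.3941105236
Divide by 2^2 − 1 = 3.
3.3941105236 ÷ 3 = 1.1313701745
Correction |R − A(h/2)| = 1.448e-02; gap |A(h/2) − A(h)| = 4.345e-02.

1.131370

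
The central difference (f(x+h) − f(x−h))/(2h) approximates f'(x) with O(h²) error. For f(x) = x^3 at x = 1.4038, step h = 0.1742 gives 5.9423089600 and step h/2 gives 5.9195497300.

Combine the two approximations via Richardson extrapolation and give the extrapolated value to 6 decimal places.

r = 2, so 2^r = 4.
4·5.9195497300 = 23.6781989200; 23.6781989200 − 5.9423089600 = 17.7358899600
(4·5.9195497300 − 5.9423089600)/(4 − 1) = 5.9119633200
Gap between inputs: 2.276e-02; correction applied: −0.0075864100.

5.911963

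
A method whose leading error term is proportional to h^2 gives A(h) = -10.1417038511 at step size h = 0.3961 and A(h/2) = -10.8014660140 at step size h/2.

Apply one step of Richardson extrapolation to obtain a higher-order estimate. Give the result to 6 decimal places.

-11.021387

Method order is 2; weight 2^2 = 4.
Top: 4(-10.8014660140) − (-10.1417038511) = -33.0641602049
(4*(-10.8014660140) − (-10.1417038511))/(4 − 1) = -11.0213867350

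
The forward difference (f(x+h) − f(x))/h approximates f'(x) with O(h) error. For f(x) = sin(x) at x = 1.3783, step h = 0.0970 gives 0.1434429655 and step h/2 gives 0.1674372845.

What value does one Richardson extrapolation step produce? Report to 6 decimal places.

0.191432

r = 1, so 2^r = 2.
Weighted: 0.3348745690 − 0.1434429655 = 0.1914316035
Extrapolated: 0.1914316035 / 1 = 0.1914316035
Correction |R − A(h/2)| = 2.399e-02; gap |A(h/2) − A(h)| = 2.399e-02.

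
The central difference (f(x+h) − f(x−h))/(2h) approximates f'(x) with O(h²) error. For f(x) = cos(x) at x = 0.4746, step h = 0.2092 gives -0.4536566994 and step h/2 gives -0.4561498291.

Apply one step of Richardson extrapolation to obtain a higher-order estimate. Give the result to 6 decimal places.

-0.456981

With r = 2 the leading error scales as h^2, so the weight is 2^2 = 4.
Difference of the inputs: -0.4561498291 − (-0.4536566994) = -0.0024931297
Correction (A(h/2) − A(h))/(4 − 1) = (-0.0024931297)/3 = -0.0008310432
R = -0.4561498291 − 0.0008310432 = -0.4569808723
Correction |R − A(h/2)| = 8.310e-04; gap |A(h/2) − A(h)| = 2.493e-03.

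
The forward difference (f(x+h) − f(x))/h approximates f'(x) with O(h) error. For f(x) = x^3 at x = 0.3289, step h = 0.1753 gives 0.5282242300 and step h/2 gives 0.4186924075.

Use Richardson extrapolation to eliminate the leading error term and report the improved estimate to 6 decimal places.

0.309161

Leading term ∝ h^1; use weight 2 = 2^1.
2×0.4186924075 − 0.5282242300 = 0.3091605850
Extrapolated: 0.3091605850 / 1 = 0.3091605850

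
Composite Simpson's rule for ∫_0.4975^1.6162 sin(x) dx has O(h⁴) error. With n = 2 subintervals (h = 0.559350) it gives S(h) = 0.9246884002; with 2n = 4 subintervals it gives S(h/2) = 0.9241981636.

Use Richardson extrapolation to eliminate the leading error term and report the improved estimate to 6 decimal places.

Order 4 gives 2^r = 16 and 2^r − 1 = 15.
16·0.9241981636 = 14.7871706176; 14.7871706176 − 0.9246884002 = 13.8624822174
Divide by 2^4 − 1 = 15.
13.8624822174 ÷ 15 = 0.9241654812
Correction |R − A(h/2)| = 3.268e-05; gap |A(h/2) − A(h)| = 4.902e-04.

0.924165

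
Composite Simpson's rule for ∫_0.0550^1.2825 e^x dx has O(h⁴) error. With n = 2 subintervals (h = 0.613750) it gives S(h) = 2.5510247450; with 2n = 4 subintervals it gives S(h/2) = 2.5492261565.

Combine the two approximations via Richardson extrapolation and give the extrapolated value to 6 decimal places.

With r = 4 the leading error scales as h^4, so the weight is 2^4 = 16.
16 × 2.5492261565 − 2.5510247450 = 38.2365937590
R = 38.2365937590/15 = 2.5491062506
Correction |R − A(h/2)| = 1.199e-04; gap |A(h/2) − A(h)| = 1.799e-03.

2.549106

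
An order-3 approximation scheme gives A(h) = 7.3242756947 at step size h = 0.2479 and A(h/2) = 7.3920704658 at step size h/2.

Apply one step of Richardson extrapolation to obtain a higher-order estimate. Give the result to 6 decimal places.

Order 3 gives 2^r = 8 and 2^r − 1 = 7.
8·7.3920704658 = 59.1365637264; 59.1365637264 − 7.3242756947 = 51.8122880317
Divide by 2^3 − 1 = 7.
51.8122880317 ÷ 7 = 7.4017554331
Shift from A(h/2): +0.0096849673.

7.401755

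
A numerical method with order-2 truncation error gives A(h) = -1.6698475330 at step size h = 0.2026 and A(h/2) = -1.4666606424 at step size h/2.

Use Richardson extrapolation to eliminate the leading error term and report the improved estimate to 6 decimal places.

Method order is 2; weight 2^2 = 4.
2^2 × A(h/2) = -5.8666425696; minus A(h) gives -4.1967950366.
(4 × (-1.4666606424) − (-1.6698475330))/(4 − 1) = -1.3989316789

-1.398932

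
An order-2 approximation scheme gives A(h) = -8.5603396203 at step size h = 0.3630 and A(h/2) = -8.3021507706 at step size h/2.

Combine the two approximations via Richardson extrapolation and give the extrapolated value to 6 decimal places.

-8.216088

Leading term ∝ h^2; use weight 4 = 2^2.
Top: 4(-8.3021507706) − (-8.5603396203) = -24.6482634621
R = (-24.6482634621)/3 = -8.2160878207
Correction |R − A(h/2)| = 8.606e-02; gap |A(h/2) − A(h)| = 2.582e-01.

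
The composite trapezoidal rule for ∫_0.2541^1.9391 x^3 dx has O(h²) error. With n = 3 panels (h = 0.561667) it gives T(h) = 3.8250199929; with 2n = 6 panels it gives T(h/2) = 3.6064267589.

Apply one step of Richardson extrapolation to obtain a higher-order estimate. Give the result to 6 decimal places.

3.533562

Leading term ∝ h^2; use weight 4 = 2^2.
Top: 4(3.6064267589) − (3.8250199929) = 10.6006870427
(4×3.6064267589 − 3.8250199929)/(4 − 1) = 3.5335623476
Gap between inputs: 2.186e-01; correction applied: −0.0728644113.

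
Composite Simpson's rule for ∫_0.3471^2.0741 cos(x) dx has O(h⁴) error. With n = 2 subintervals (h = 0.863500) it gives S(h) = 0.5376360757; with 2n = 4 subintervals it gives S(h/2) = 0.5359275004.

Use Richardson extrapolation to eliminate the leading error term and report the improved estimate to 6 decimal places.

0.535814

The method has order 4: 2^4 = 16.
Numerator 16 × A(h/2) − A(h) = 16 × 0.5359275004 − 0.5376360757 = 8.0372039307
(16 × 0.5359275004 − 0.5376360757)/(16 − 1) = 0.5358135954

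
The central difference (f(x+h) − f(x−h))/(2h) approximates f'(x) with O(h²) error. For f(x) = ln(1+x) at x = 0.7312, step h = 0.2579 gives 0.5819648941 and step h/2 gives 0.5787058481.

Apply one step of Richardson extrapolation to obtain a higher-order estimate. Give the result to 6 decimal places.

0.577619

r = 2: numerator weight 4, denominator 3.
4×0.5787058481 = 2.3148233924; 2.3148233924 − 0.5819648941 = 1.7328584983
R = 1.7328584983/3 = 0.5776194994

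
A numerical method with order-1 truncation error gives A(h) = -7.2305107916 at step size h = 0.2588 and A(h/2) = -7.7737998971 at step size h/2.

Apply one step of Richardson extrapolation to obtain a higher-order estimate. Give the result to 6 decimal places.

Leading term ∝ h^1; use weight 2 = 2^1.
2×(-7.7737998971) − (-7.2305107916) = -8.3170890026
Divide by 2^1 − 1 = 1.
(-8.3170890026) ÷ 1 = -8.3170890026
Gap between inputs: 5.433e-01; correction applied: −0.5432891055.

-8.317089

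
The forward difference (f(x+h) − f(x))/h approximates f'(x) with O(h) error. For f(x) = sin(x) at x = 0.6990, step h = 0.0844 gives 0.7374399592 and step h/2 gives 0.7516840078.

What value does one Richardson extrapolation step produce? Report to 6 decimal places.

0.765928

Method order is 1; weight 2^1 = 2.
Top: 2(0.7516840078) − (0.7374399592) = 0.7659280564
0.7659280564 ÷ 1 = 0.7659280564
Correction |R − A(h/2)| = 1.424e-02; gap |A(h/2) − A(h)| = 1.424e-02.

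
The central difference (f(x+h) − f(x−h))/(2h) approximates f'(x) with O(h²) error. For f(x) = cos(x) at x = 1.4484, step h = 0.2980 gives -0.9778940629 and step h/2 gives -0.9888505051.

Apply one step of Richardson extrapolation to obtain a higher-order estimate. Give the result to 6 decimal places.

-0.992503

Leading term ∝ h^2; use weight 4 = 2^2.
4·(-0.9888505051) = -3.9554020204; subtract (-0.9778940629) → -2.9775079575
(4·(-0.9888505051) − (-0.9778940629))/(4 − 1) = -0.9925026525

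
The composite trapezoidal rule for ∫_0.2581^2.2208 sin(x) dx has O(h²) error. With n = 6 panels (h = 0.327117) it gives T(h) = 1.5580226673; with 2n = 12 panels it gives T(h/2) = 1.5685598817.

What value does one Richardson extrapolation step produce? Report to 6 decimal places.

1.572072

Leading term ∝ h^2; use weight 4 = 2^2.
4·1.5685598817 = 6.2742395268; 6.2742395268 − 1.5580226673 = 4.7162168595
Denominator 4 − 1 = 3.
Result: 1.5720722865
Correction |R − A(h/2)| = 3.512e-03; gap |A(h/2) − A(h)| = 1.054e-02.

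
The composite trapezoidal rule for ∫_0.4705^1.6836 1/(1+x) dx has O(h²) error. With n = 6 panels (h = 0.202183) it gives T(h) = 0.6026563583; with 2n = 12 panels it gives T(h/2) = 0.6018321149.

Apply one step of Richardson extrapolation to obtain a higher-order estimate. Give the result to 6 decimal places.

With r = 2 the leading error scales as h^2, so the weight is 2^2 = 4.
Top: 4(0.6018321149) − (0.6026563583) = 1.8046721013
Denominator 4 − 1 = 3.
R = 1.8046721013/3 = 0.6015573671

0.601557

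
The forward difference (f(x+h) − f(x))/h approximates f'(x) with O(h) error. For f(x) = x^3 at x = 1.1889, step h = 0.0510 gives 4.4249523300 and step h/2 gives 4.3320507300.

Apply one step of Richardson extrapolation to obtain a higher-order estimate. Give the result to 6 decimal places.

4.239149

r = 1: numerator weight 2, denominator 1.
2 × 4.3320507300 = 8.6641014600; subtract 4.4249523300 → 4.2391491300
Divide by 2^1 − 1 = 1.
Extrapolated: 4.2391491300 / 1 = 4.2391491300
Gap between inputs: 9.290e-02; correction applied: −0.0929016000.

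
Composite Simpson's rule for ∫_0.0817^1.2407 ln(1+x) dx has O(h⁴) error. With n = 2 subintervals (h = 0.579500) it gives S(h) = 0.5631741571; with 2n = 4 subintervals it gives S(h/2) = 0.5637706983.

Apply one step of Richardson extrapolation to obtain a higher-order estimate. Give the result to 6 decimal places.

0.563810

r = 4: numerator weight 16, denominator 15.
A(h/2) − A(h) = 0.5637706983 − 0.5631741571 = 0.0005965412
Correction (A(h/2) − A(h))/(16 − 1) = 0.0005965412/15 = 0.0000397694
R = A(h/2) + (A(h/2) − A(h))/15 = 0.5637706983 + 0.0000397694 = 0.5638104677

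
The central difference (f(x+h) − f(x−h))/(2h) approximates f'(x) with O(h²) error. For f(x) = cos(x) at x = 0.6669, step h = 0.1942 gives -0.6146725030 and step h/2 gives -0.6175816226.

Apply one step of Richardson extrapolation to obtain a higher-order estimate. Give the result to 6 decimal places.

-0.618551

The method has order 2: 2^2 = 4.
Numerator 4*A(h/2) − A(h) = 4*(-0.6175816226) − (-0.6146725030) = -1.8556539874
(4*(-0.6175816226) − (-0.6146725030))/(4 − 1) = -0.6185513291
Shift from A(h/2): −0.0009697065.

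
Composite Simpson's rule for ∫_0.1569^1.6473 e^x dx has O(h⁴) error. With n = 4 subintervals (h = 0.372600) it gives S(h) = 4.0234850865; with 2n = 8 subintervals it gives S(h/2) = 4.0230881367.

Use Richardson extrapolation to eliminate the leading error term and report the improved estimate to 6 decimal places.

4.023062

Leading term ∝ h^4; use weight 16 = 2^4.
Numerator 16*A(h/2) − A(h) = 16*4.0230881367 − 4.0234850865 = 60.3459251007
Divide by 2^4 − 1 = 15.
Result: 4.0230616734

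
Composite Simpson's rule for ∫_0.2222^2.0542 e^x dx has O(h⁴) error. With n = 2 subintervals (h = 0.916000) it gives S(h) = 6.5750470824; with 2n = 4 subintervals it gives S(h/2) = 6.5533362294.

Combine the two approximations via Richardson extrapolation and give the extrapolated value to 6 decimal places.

6.551889

Leading term ∝ h^4; use weight 16 = 2^4.
Difference of the inputs: 6.5533362294 − 6.5750470824 = -0.0217108530
Divide by 2^4 − 1 = 15: (-0.0217108530)/15 = -0.0014473902
R = A(h/2) + (A(h/2) − A(h))/15 = 6.5533362294 − 0.0014473902 = 6.5518888392
Correction |R − A(h/2)| = 1.447e-03; gap |A(h/2) − A(h)| = 2.171e-02.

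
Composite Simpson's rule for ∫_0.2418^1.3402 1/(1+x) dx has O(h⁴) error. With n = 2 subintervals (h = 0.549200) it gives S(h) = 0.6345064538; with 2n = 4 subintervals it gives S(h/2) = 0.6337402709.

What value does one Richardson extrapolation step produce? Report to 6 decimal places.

0.633689

With r = 4 the leading error scales as h^4, so the weight is 2^4 = 16.
Numerator 16·A(h/2) − A(h) = 16·0.6337402709 − 0.6345064538 = 9.5053378806
Denominator 16 − 1 = 15.
9.5053378806 ÷ 15 = 0.6336891920
Shift from A(h/2): −0.0000510789.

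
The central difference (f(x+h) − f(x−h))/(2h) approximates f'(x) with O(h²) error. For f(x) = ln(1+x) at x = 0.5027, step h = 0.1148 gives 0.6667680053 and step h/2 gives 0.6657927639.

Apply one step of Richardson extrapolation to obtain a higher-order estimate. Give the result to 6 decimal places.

0.665468

With r = 2 the leading error scales as h^2, so the weight is 2^2 = 4.
Top: 4(0.6657927639) − (0.6667680053) = 1.9964030503
R = 1.9964030503/3 = 0.6654676834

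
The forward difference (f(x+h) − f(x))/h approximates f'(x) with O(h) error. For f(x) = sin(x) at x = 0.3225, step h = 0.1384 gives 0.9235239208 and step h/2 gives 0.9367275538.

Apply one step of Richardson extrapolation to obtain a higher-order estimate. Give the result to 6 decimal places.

Leading term ∝ h^1; use weight 2 = 2^1.
Difference of the inputs: 0.9367275538 − 0.9235239208 = 0.0132036330
Divide by 2^1 − 1 = 1: 0.0132036330/1 = 0.0132036330
R = A(h/2) + (A(h/2) − A(h))/1 = 0.9367275538 + 0.0132036330 = 0.9499311868

0.949931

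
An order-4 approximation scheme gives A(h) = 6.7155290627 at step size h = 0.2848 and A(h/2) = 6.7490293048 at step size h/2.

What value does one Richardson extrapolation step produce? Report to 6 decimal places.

6.751263

Method order is 4; weight 2^4 = 16.
Weighted: 107.9844688768 − 6.7155290627 = 101.2689398141
Denominator 16 − 1 = 15.
(16*6.7490293048 − 6.7155290627)/(16 − 1) = 6.7512626543
Shift from A(h/2): +0.0022333495.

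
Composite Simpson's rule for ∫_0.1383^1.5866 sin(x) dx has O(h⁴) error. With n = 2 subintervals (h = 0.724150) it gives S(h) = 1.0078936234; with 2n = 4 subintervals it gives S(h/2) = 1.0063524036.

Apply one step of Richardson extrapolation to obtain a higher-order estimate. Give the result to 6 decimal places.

r = 4, so 2^r = 16.
Numerator 16×A(h/2) − A(h) = 16×1.0063524036 − 1.0078936234 = 15.0937448342
Divide by 2^4 − 1 = 15.
Extrapolated: 15.0937448342 / 15 = 1.0062496556

1.006250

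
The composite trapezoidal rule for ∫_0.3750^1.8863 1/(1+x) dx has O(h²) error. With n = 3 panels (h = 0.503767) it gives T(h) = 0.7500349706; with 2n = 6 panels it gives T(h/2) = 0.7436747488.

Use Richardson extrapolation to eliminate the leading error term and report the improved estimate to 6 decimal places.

The method has order 2: 2^2 = 4.
4 × 0.7436747488 − 0.7500349706 = 2.2246640246
Extrapolated: 2.2246640246 / 3 = 0.7415546749
Shift from A(h/2): −0.0021200739.

0.741555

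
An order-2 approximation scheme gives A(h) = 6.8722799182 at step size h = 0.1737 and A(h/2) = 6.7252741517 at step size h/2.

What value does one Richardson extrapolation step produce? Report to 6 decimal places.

6.676272

Method order is 2; weight 2^2 = 4.
Numerator 4·A(h/2) − A(h) = 4·6.7252741517 − 6.8722799182 = 20.0288166886
(4·6.7252741517 − 6.8722799182)/(4 − 1) = 6.6762722295
Gap between inputs: 1.470e-01; correction applied: −0.0490019222.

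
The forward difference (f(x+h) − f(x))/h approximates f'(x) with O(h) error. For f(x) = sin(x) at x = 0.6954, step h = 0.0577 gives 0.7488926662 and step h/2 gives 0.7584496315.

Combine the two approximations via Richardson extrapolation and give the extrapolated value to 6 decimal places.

r = 1: numerator weight 2, denominator 1.
2^1·A(h/2) = 1.5168992630; minus A(h) gives 0.7680065968.
R = 0.7680065968/1 = 0.7680065968

0.768007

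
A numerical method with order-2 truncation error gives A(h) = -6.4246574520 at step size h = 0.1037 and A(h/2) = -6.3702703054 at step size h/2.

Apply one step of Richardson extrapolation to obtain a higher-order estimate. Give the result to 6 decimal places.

-6.352141

Order 2 gives 2^r = 4 and 2^r − 1 = 3.
4 × (-6.3702703054) = -25.4810812216; subtract (-6.4246574520) → -19.0564237696
(-19.0564237696) ÷ 3 = -6.3521412565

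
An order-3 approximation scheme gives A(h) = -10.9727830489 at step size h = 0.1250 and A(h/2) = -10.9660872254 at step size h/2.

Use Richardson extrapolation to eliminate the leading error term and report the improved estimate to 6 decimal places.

Leading term ∝ h^3; use weight 8 = 2^3.
Numerator 8*A(h/2) − A(h) = 8*(-10.9660872254) − (-10.9727830489) = -76.7559147543
R = (-76.7559147543)/7 = -10.9651306792
Shift from A(h/2): +0.0009565462.

-10.965131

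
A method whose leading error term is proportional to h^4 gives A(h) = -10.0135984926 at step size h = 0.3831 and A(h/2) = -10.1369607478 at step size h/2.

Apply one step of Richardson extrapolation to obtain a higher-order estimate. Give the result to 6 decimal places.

With r = 4 the leading error scales as h^4, so the weight is 2^4 = 16.
16×(-10.1369607478) − (-10.0135984926) = -152.1777734722
Denominator 16 − 1 = 15.
(-152.1777734722) ÷ 15 = -10.1451848981

-10.145185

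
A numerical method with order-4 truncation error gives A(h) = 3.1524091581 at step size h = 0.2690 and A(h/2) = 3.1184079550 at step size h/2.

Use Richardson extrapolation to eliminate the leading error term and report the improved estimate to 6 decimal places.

Error is O(h^4); halving h shrinks it by 2^4 = 16.
Weighted: 49.8945272800 − 3.1524091581 = 46.7421181219
Denominator 16 − 1 = 15.
Extrapolated: 46.7421181219 / 15 = 3.1161412081

3.116141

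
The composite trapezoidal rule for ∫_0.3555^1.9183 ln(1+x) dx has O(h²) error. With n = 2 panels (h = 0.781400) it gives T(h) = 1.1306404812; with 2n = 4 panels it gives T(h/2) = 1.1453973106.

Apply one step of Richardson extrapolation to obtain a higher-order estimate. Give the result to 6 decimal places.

With r = 2 the leading error scales as h^2, so the weight is 2^2 = 4.
4*1.1453973106 = 4.5815892424; 4.5815892424 − 1.1306404812 = 3.4509487612
3.4509487612 ÷ 3 = 1.1503162537
Shift from A(h/2): +0.0049189431.

1.150316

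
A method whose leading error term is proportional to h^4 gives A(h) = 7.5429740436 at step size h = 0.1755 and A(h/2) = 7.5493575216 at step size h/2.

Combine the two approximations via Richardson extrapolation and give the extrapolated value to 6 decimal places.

Order 4 gives 2^r = 16 and 2^r − 1 = 15.
Numerator 16·A(h/2) − A(h) = 16·7.5493575216 − 7.5429740436 = 113.2467463020
R = 113.2467463020/15 = 7.5497830868
Shift from A(h/2): +0.0004255652.

7.549783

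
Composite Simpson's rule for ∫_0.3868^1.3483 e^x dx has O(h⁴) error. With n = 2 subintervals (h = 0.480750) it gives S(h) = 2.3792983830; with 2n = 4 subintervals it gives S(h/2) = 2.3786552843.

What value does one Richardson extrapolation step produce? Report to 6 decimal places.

The method has order 4: 2^4 = 16.
16·2.3786552843 = 38.0584845488; 38.0584845488 − 2.3792983830 = 35.6791861658
Extrapolated: 35.6791861658 / 15 = 2.3786124111
Correction |R − A(h/2)| = 4.287e-05; gap |A(h/2) − A(h)| = 6.431e-04.

2.378612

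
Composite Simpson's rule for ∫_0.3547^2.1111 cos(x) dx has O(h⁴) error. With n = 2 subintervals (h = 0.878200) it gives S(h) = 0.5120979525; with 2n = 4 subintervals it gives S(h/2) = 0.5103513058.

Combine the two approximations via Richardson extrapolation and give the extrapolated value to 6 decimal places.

0.510235

With r = 4 the leading error scales as h^4, so the weight is 2^4 = 16.
Numerator 16*A(h/2) − A(h) = 16*0.5103513058 − 0.5120979525 = 7.6535229403
Denominator 16 − 1 = 15.
(16*0.5103513058 − 0.5120979525)/(16 − 1) = 0.5102348627
Shift from A(h/2): −0.0001164431.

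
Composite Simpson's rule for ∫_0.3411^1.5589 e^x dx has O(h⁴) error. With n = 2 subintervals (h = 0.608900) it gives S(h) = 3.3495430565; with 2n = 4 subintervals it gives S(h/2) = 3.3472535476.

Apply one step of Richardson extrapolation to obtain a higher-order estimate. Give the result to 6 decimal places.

r = 4: numerator weight 16, denominator 15.
16×3.3472535476 − 3.3495430565 = 50.2065137051
Divide by 2^4 − 1 = 15.
Extrapolated: 50.2065137051 / 15 = 3.3471009137
Correction |R − A(h/2)| = 1.526e-04; gap |A(h/2) − A(h)| = 2.290e-03.

3.347101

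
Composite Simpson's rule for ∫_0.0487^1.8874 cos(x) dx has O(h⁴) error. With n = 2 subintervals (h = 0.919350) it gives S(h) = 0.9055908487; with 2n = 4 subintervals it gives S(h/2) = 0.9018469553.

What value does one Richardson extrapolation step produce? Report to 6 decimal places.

0.901597

With r = 4 the leading error scales as h^4, so the weight is 2^4 = 16.
2^4·A(h/2) = 14.4295512848; minus A(h) gives 13.5239604361.
13.5239604361 ÷ 15 = 0.9015973624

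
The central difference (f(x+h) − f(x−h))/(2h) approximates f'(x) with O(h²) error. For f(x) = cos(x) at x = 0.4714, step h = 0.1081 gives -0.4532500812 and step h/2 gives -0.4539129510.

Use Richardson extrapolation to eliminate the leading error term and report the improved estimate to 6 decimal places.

With r = 2 the leading error scales as h^2, so the weight is 2^2 = 4.
2^2×A(h/2) = -1.8156518040; minus A(h) gives -1.3624017228.
Denominator 4 − 1 = 3.
Extrapolated: (-1.3624017228) / 3 = -0.4541339076

-0.454134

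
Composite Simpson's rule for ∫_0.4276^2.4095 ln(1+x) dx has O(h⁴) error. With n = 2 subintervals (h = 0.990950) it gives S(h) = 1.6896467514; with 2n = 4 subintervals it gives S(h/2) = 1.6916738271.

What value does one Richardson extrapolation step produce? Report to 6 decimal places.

1.691809

Leading term ∝ h^4; use weight 16 = 2^4.
2^4 × A(h/2) = 27.0667812336; minus A(h) gives 25.3771344822.
25.3771344822 ÷ 15 = 1.6918089655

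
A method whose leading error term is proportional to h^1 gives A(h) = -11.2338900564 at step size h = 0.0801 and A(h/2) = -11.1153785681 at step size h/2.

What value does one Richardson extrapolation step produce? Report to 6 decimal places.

The method has order 1: 2^1 = 2.
2*(-11.1153785681) − (-11.2338900564) = -10.9968670798
(-10.9968670798) ÷ 1 = -10.9968670798

-10.996867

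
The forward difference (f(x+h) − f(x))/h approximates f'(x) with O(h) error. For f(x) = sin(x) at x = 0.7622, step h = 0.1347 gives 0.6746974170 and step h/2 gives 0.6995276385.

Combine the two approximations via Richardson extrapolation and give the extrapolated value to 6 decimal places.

0.724358

With r = 1 the leading error scales as h^1, so the weight is 2^1 = 2.
2×0.6995276385 = 1.3990552770; 1.3990552770 − 0.6746974170 = 0.7243578600
R = 0.7243578600/1 = 0.7243578600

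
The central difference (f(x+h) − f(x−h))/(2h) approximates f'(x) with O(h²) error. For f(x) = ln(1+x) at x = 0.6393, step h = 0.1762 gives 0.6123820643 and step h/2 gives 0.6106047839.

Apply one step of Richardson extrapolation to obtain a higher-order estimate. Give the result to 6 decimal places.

r = 2, so 2^r = 4.
Top: 4(0.6106047839) − (0.6123820643) = 1.8300370713
Denominator 4 − 1 = 3.
So the Richardson estimate is 0.6100123571.
Gap between inputs: 1.777e-03; correction applied: −0.0005924268.

0.610012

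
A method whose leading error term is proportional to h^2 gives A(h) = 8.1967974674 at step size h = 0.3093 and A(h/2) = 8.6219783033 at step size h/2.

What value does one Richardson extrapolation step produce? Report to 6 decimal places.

Order 2 gives 2^r = 4 and 2^r − 1 = 3.
4×8.6219783033 − 8.1967974674 = 26.2911157458
Extrapolated: 26.2911157458 / 3 = 8.7637052486
Correction |R − A(h/2)| = 1.417e-01; gap |A(h/2) − A(h)| = 4.252e-01.

8.763705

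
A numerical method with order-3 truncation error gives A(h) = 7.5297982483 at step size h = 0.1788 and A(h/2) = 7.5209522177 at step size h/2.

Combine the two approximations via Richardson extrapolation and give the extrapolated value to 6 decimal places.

Leading term ∝ h^3; use weight 8 = 2^3.
2^3×A(h/2) = 60.1676177416; minus A(h) gives 52.6378194933.
(8×7.5209522177 − 7.5297982483)/(8 − 1) = 7.5196884990
Gap between inputs: 8.846e-03; correction applied: −0.0012637187.

7.519688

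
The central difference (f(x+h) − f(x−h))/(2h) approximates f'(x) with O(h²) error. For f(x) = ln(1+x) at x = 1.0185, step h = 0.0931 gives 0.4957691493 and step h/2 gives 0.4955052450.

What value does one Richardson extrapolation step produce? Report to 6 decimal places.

0.495417

With r = 2 the leading error scales as h^2, so the weight is 2^2 = 4.
Numerator 4*A(h/2) − A(h) = 4*0.4955052450 − 0.4957691493 = 1.4862518307
Denominator 4 − 1 = 3.
Result: 0.4954172769
Correction |R − A(h/2)| = 8.797e-05; gap |A(h/2) − A(h)| = 2.639e-04.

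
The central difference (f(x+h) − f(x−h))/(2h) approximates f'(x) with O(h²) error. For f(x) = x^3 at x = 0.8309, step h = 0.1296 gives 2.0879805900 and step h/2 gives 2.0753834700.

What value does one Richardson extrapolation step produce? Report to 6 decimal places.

2.071184

Order 2 gives 2^r = 4 and 2^r − 1 = 3.
A(h/2) − A(h) = 2.0753834700 − 2.0879805900 = -0.0125971200
Correction (A(h/2) − A(h))/(4 − 1) = (-0.0125971200)/3 = -0.0041990400
R = A(h/2) + (A(h/2) − A(h))/3 = 2.0753834700 − 0.0041990400 = 2.0711844300
Correction |R − A(h/2)| = 4.199e-03; gap |A(h/2) − A(h)| = 1.260e-02.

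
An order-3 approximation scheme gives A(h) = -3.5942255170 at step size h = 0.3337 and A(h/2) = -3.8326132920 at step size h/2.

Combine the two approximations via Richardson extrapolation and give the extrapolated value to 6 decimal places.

-3.866669

r = 3: numerator weight 8, denominator 7.
Top: 8(-3.8326132920) − (-3.5942255170) = -27.0666808190
R = (-27.0666808190)/7 = -3.8666686884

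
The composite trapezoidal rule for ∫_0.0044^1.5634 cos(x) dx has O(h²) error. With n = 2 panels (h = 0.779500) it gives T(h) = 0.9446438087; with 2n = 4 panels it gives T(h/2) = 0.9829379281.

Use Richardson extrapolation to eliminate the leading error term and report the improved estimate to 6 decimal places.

0.995703

r = 2: numerator weight 4, denominator 3.
Difference of the inputs: 0.9829379281 − 0.9446438087 = 0.0382941194
Divide by 2^2 − 1 = 3: 0.0382941194/3 = 0.0127647065
R = 0.9829379281 + 0.0127647065 = 0.9957026346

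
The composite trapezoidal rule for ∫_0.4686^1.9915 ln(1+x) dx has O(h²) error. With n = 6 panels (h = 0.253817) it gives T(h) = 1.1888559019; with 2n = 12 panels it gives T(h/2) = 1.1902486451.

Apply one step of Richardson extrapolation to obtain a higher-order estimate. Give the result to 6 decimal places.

Error is O(h^2); halving h shrinks it by 2^2 = 4.
4×1.1902486451 = 4.7609945804; 4.7609945804 − 1.1888559019 = 3.5721386785
Denominator 4 − 1 = 3.
R = 3.5721386785/3 = 1.1907128928

1.190713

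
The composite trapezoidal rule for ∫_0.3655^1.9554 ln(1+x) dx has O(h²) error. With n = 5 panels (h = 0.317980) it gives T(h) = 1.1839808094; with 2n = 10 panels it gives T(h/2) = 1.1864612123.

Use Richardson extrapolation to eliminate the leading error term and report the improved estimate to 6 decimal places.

Method order is 2; weight 2^2 = 4.
4 × 1.1864612123 = 4.7458448492; subtract 1.1839808094 → 3.5618640398
Divide by 2^2 − 1 = 3.
Result: 1.1872880133

1.187288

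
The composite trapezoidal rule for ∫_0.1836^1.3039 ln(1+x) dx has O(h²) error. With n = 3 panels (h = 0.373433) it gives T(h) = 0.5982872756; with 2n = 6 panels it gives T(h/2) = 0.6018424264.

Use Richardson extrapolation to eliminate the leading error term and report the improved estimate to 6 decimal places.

0.603027

r = 2: numerator weight 4, denominator 3.
4·0.6018424264 = 2.4073697056; subtract 0.5982872756 → 1.8090824300
(4·0.6018424264 − 0.5982872756)/(4 − 1) = 0.6030274767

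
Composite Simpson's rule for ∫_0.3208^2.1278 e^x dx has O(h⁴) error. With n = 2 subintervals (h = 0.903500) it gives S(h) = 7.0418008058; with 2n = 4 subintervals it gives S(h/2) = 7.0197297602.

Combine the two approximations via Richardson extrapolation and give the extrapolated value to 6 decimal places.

7.018258

r = 4: numerator weight 16, denominator 15.
16 × 7.0197297602 = 112.3156761632; 112.3156761632 − 7.0418008058 = 105.2738753574
Denominator 16 − 1 = 15.
So the Richardson estimate is 7.0182583572.
Shift from A(h/2): −0.0014714030.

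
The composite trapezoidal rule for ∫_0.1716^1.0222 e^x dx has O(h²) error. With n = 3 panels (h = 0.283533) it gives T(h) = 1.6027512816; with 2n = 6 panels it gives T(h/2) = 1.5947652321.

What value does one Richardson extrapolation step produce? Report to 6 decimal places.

1.592103

Order 2 gives 2^r = 4 and 2^r − 1 = 3.
4·1.5947652321 − 1.6027512816 = 4.7763096468
(4·1.5947652321 − 1.6027512816)/(4 − 1) = 1.5921032156
Correction |R − A(h/2)| = 2.662e-03; gap |A(h/2) − A(h)| = 7.986e-03.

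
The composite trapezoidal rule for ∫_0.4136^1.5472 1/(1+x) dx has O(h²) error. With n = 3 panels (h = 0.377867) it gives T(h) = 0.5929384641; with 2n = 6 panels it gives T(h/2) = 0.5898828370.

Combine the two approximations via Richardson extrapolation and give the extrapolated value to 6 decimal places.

r = 2, so 2^r = 4.
4*0.5898828370 − 0.5929384641 = 1.7665928839
Divide by 2^2 − 1 = 3.
Extrapolated: 1.7665928839 / 3 = 0.5888642946

0.588864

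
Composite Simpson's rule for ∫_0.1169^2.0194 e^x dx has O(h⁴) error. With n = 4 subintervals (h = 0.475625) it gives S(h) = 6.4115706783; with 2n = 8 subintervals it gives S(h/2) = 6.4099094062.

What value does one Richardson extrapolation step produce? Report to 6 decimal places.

6.409799

With r = 4 the leading error scales as h^4, so the weight is 2^4 = 16.
Numerator 16×A(h/2) − A(h) = 16×6.4099094062 − 6.4115706783 = 96.1469798209
Extrapolated: 96.1469798209 / 15 = 6.4097986547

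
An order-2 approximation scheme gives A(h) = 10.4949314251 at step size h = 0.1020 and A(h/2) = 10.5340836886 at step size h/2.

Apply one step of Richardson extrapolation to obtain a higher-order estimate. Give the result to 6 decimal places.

Method order is 2; weight 2^2 = 4.
2^2*A(h/2) = 42.1363347544; minus A(h) gives 31.6414033293.
R = 31.6414033293/3 = 10.5471344431

10.547134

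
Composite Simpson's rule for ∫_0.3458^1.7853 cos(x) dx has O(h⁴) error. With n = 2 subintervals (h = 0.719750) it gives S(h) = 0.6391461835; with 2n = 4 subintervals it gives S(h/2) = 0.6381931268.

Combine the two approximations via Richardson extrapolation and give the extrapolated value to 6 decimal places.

Method order is 4; weight 2^4 = 16.
Numerator 16 × A(h/2) − A(h) = 16 × 0.6381931268 − 0.6391461835 = 9.5719438453
9.5719438453 ÷ 15 = 0.6381295897
Correction |R − A(h/2)| = 6.354e-05; gap |A(h/2) − A(h)| = 9.531e-04.

0.638130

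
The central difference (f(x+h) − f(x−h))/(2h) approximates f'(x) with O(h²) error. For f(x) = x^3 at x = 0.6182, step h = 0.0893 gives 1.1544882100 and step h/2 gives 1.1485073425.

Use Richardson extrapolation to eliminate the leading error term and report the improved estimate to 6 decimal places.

Error is O(h^2); halving h shrinks it by 2^2 = 4.
Difference of the inputs: 1.1485073425 − 1.1544882100 = -0.0059808675
Correction (A(h/2) − A(h))/(4 − 1) = (-0.0059808675)/3 = -0.0019936225
R = 1.1485073425 − 0.0019936225 = 1.1465137200

1.146514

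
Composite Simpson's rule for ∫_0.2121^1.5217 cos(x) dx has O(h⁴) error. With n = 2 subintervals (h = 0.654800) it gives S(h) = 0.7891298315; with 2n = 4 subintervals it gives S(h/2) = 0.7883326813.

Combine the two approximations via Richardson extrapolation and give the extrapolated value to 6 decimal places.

0.788280

r = 4, so 2^r = 16.
16 × 0.7883326813 − 0.7891298315 = 11.8241930693
Denominator 16 − 1 = 15.
Extrapolated: 11.8241930693 / 15 = 0.7882795380
Gap between inputs: 7.972e-04; correction applied: −0.0000531433.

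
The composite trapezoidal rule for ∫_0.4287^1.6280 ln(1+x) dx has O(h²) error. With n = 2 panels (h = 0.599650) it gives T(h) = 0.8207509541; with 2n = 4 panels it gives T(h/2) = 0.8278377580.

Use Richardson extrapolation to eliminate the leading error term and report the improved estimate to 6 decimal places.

0.830200

Error is O(h^2); halving h shrinks it by 2^2 = 4.
Weighted: 3.3113510320 − 0.8207509541 = 2.4906000779
Divide by 2^2 − 1 = 3.
So the Richardson estimate is 0.8302000260.
Gap between inputs: 7.087e-03; correction applied: +0.0023622680.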